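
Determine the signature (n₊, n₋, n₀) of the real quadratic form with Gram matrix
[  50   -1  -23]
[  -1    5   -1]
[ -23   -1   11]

step 0: pivot 50 → sign +
step 1: pivot 249/50 → sign +
step 2: pivot -2/249 → sign −
signature = (2, 1, 0)

Answer: (2, 1, 0)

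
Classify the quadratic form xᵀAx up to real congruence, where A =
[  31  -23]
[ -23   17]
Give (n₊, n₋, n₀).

Answer: (1, 1, 0)

Derivation:
step 0: pivot 31 → sign +
step 1: pivot -2/31 → sign −
signature = (1, 1, 0)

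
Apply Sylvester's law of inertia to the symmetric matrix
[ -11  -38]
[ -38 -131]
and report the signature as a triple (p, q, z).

step 0: pivot -11 → sign −
step 1: pivot 3/11 → sign +
signature = (1, 1, 0)

Answer: (1, 1, 0)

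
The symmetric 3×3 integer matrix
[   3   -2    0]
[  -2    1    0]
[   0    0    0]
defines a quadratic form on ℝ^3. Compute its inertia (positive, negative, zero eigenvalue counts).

Answer: (1, 1, 1)

Derivation:
step 0: pivot 3 → sign +
step 1: pivot -1/3 → sign −
step 2: row/col 2 already zero → sign 0
signature = (1, 1, 1)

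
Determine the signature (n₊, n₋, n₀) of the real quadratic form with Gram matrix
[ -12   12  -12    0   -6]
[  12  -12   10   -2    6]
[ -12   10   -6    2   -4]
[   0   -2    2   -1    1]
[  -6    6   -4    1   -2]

step 0: pivot -12 → sign −
step 1: pivot 6 → sign +
step 2: pivot -2/3 → sign −
step 3: pivot 1 → sign +
step 4: row/col 4 already zero → sign 0
signature = (2, 2, 1)

Answer: (2, 2, 1)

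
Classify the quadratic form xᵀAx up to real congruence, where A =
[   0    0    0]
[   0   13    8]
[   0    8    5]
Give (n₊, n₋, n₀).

Answer: (2, 0, 1)

Derivation:
step 0: pivot 13 → sign +
step 1: pivot 1/13 → sign +
step 2: row/col 2 already zero → sign 0
signature = (2, 0, 1)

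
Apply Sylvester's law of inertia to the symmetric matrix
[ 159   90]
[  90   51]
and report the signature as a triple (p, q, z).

Answer: (2, 0, 0)

Derivation:
step 0: pivot 159 → sign +
step 1: pivot 3/53 → sign +
signature = (2, 0, 0)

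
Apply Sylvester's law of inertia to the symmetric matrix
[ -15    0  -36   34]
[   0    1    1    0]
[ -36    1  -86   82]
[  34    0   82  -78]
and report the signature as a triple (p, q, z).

Answer: (1, 3, 0)

Derivation:
step 0: pivot -15 → sign −
step 1: pivot 1 → sign +
step 2: pivot -3/5 → sign −
step 3: pivot -2/3 → sign −
signature = (1, 3, 0)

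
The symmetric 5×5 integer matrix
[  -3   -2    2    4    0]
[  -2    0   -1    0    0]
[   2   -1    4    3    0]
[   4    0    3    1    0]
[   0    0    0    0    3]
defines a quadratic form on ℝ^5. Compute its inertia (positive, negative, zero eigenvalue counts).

step 0: pivot -3 → sign −
step 1: pivot 4/3 → sign +
step 2: pivot 5/4 → sign +
step 3: pivot 1/5 → sign +
step 4: pivot 3 → sign +
signature = (4, 1, 0)

Answer: (4, 1, 0)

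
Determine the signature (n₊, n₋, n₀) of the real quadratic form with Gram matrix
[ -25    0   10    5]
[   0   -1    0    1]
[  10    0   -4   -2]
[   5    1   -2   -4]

step 0: pivot -25 → sign −
step 1: pivot -1 → sign −
step 2: pivot -2 → sign −
step 3: row/col 3 already zero → sign 0
signature = (0, 3, 1)

Answer: (0, 3, 1)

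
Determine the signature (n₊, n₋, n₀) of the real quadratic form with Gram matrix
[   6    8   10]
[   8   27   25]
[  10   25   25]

step 0: pivot 6 → sign +
step 1: pivot 49/3 → sign +
step 2: row/col 2 already zero → sign 0
signature = (2, 0, 1)

Answer: (2, 0, 1)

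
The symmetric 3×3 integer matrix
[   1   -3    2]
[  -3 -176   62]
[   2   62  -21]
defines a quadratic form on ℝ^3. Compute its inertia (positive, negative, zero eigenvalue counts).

Answer: (1, 2, 0)

Derivation:
step 0: pivot 1 → sign +
step 1: pivot -185 → sign −
step 2: pivot -1/185 → sign −
signature = (1, 2, 0)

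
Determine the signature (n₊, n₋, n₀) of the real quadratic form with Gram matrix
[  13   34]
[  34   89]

step 0: pivot 13 → sign +
step 1: pivot 1/13 → sign +
signature = (2, 0, 0)

Answer: (2, 0, 0)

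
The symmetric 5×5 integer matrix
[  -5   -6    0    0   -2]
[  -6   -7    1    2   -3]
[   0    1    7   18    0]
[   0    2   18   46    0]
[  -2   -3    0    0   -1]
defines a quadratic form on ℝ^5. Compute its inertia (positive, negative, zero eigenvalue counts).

step 0: pivot -5 → sign −
step 1: pivot 1/5 → sign +
step 2: pivot 2 → sign +
step 3: pivot -6 → sign −
step 4: pivot -1/2 → sign −
signature = (2, 3, 0)

Answer: (2, 3, 0)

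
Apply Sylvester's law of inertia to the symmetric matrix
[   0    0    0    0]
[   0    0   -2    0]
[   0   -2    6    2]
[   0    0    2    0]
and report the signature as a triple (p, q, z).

step 0: pivot 6 → sign +
step 1: pivot -2/3 → sign −
step 2: row/col 2 already zero → sign 0
step 3: row/col 3 already zero → sign 0
signature = (1, 1, 2)

Answer: (1, 1, 2)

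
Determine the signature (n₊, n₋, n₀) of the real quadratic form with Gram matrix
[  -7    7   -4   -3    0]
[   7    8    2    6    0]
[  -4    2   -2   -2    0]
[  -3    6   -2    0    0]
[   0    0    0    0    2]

step 0: pivot -7 → sign −
step 1: pivot 15 → sign +
step 2: pivot 2/105 → sign +
step 3: pivot 2 → sign +
step 4: row/col 4 already zero → sign 0
signature = (3, 1, 1)

Answer: (3, 1, 1)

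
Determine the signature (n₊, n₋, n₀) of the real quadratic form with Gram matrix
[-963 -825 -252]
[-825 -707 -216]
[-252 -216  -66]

step 0: pivot -963 → sign −
step 1: pivot -24/107 → sign −
step 2: row/col 2 already zero → sign 0
signature = (0, 2, 1)

Answer: (0, 2, 1)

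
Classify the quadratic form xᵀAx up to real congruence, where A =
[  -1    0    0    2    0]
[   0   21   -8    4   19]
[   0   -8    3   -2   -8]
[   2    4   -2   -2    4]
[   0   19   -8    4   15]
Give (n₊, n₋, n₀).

step 0: pivot -1 → sign −
step 1: pivot 21 → sign +
step 2: pivot -1/21 → sign −
step 3: pivot 6 → sign +
step 4: pivot -2/3 → sign −
signature = (2, 3, 0)

Answer: (2, 3, 0)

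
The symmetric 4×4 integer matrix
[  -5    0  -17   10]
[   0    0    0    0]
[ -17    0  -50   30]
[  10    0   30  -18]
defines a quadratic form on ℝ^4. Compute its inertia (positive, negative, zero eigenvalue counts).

step 0: pivot -5 → sign −
step 1: pivot 39/5 → sign +
step 2: pivot -2/39 → sign −
step 3: row/col 3 already zero → sign 0
signature = (1, 2, 1)

Answer: (1, 2, 1)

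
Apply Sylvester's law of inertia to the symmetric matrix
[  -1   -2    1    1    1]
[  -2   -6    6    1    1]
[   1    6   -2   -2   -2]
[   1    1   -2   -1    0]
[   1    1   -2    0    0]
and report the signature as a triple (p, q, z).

Answer: (2, 3, 0)

Derivation:
step 0: pivot -1 → sign −
step 1: pivot -2 → sign −
step 2: pivot 7 → sign +
step 3: pivot -11/14 → sign −
step 4: pivot 3/11 → sign +
signature = (2, 3, 0)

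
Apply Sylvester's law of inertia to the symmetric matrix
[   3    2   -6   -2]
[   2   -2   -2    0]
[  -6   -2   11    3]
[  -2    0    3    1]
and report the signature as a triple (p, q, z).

Answer: (2, 1, 1)

Derivation:
step 0: pivot 3 → sign +
step 1: pivot -10/3 → sign −
step 2: pivot 1/5 → sign +
step 3: row/col 3 already zero → sign 0
signature = (2, 1, 1)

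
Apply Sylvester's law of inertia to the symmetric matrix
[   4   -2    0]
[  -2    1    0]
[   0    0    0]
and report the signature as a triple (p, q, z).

Answer: (1, 0, 2)

Derivation:
step 0: pivot 4 → sign +
step 1: row/col 1 already zero → sign 0
step 2: row/col 2 already zero → sign 0
signature = (1, 0, 2)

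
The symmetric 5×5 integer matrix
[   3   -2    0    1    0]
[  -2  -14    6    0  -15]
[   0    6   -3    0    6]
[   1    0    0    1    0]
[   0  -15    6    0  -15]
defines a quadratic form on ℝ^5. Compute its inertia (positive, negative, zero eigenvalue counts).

Answer: (2, 3, 0)

Derivation:
step 0: pivot 3 → sign +
step 1: pivot -46/3 → sign −
step 2: pivot -15/23 → sign −
step 3: pivot 4/5 → sign +
step 4: pivot -3/4 → sign −
signature = (2, 3, 0)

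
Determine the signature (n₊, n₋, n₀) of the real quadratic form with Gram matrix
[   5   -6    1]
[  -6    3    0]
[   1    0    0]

step 0: pivot 5 → sign +
step 1: pivot -21/5 → sign −
step 2: pivot 1/7 → sign +
signature = (2, 1, 0)

Answer: (2, 1, 0)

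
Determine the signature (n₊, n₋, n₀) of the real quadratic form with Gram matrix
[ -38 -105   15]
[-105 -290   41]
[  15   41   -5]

step 0: pivot -38 → sign −
step 1: pivot 5/38 → sign +
step 2: pivot -3/5 → sign −
signature = (1, 2, 0)

Answer: (1, 2, 0)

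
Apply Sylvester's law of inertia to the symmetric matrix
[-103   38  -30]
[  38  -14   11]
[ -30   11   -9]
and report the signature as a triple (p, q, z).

Answer: (1, 2, 0)

Derivation:
step 0: pivot -103 → sign −
step 1: pivot 2/103 → sign +
step 2: pivot -1/2 → sign −
signature = (1, 2, 0)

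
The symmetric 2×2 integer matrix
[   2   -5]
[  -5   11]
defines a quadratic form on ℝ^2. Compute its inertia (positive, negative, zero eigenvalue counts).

step 0: pivot 2 → sign +
step 1: pivot -3/2 → sign −
signature = (1, 1, 0)

Answer: (1, 1, 0)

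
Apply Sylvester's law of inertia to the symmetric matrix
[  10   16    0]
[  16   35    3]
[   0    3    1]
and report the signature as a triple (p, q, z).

step 0: pivot 10 → sign +
step 1: pivot 47/5 → sign +
step 2: pivot 2/47 → sign +
signature = (3, 0, 0)

Answer: (3, 0, 0)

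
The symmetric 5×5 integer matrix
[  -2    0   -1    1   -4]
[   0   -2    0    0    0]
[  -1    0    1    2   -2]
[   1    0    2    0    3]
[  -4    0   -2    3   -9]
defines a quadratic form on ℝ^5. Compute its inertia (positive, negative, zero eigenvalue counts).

step 0: pivot -2 → sign −
step 1: pivot -2 → sign −
step 2: pivot 3/2 → sign +
step 3: pivot -1 → sign −
step 4: row/col 4 already zero → sign 0
signature = (1, 3, 1)

Answer: (1, 3, 1)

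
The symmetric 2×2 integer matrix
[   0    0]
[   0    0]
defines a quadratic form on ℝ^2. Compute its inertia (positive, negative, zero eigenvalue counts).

step 0: row/col 0 already zero → sign 0
step 1: row/col 1 already zero → sign 0
signature = (0, 0, 2)

Answer: (0, 0, 2)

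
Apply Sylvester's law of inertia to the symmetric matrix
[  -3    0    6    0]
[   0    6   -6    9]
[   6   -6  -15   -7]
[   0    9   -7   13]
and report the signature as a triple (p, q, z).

Answer: (1, 3, 0)

Derivation:
step 0: pivot -3 → sign −
step 1: pivot 6 → sign +
step 2: pivot -9 → sign −
step 3: pivot -1/18 → sign −
signature = (1, 3, 0)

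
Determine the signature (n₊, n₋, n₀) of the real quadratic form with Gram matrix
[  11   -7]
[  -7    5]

Answer: (2, 0, 0)

Derivation:
step 0: pivot 11 → sign +
step 1: pivot 6/11 → sign +
signature = (2, 0, 0)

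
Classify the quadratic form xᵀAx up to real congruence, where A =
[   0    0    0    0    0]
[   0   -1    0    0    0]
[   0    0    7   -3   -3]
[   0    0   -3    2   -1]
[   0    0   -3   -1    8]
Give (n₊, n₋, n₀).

step 0: pivot -1 → sign −
step 1: pivot 7 → sign +
step 2: pivot 5/7 → sign +
step 3: pivot -3/5 → sign −
step 4: row/col 4 already zero → sign 0
signature = (2, 2, 1)

Answer: (2, 2, 1)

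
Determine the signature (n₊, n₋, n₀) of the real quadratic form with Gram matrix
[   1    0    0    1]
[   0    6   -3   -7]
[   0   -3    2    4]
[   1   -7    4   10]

Answer: (4, 0, 0)

Derivation:
step 0: pivot 1 → sign +
step 1: pivot 6 → sign +
step 2: pivot 1/2 → sign +
step 3: pivot 1/3 → sign +
signature = (4, 0, 0)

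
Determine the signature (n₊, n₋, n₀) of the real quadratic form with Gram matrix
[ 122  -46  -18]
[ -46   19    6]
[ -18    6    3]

Answer: (2, 1, 0)

Derivation:
step 0: pivot 122 → sign +
step 1: pivot 101/61 → sign +
step 2: pivot -3/101 → sign −
signature = (2, 1, 0)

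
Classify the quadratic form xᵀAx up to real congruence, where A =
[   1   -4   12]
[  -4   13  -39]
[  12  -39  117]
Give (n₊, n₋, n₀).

step 0: pivot 1 → sign +
step 1: pivot -3 → sign −
step 2: row/col 2 already zero → sign 0
signature = (1, 1, 1)

Answer: (1, 1, 1)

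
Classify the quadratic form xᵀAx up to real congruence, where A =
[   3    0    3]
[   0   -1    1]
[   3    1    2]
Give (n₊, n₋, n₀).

step 0: pivot 3 → sign +
step 1: pivot -1 → sign −
step 2: row/col 2 already zero → sign 0
signature = (1, 1, 1)

Answer: (1, 1, 1)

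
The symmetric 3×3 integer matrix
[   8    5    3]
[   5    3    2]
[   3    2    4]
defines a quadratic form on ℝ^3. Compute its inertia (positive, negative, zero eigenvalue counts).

step 0: pivot 8 → sign +
step 1: pivot -1/8 → sign −
step 2: pivot 3 → sign +
signature = (2, 1, 0)

Answer: (2, 1, 0)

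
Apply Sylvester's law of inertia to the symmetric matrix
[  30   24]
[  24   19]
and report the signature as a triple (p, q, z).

Answer: (1, 1, 0)

Derivation:
step 0: pivot 30 → sign +
step 1: pivot -1/5 → sign −
signature = (1, 1, 0)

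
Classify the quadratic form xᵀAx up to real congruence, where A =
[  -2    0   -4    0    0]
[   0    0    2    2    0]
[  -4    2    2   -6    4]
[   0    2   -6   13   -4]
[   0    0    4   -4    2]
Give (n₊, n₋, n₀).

step 0: pivot -2 → sign −
step 1: pivot 10 → sign +
step 2: pivot -2/5 → sign −
step 3: pivot 35 → sign +
step 4: pivot 6/35 → sign +
signature = (3, 2, 0)

Answer: (3, 2, 0)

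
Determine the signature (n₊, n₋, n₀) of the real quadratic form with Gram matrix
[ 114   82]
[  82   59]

step 0: pivot 114 → sign +
step 1: pivot 1/57 → sign +
signature = (2, 0, 0)

Answer: (2, 0, 0)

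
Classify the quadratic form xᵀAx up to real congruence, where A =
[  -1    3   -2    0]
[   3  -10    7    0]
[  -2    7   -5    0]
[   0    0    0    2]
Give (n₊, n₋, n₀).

step 0: pivot -1 → sign −
step 1: pivot -1 → sign −
step 2: pivot 2 → sign +
step 3: row/col 3 already zero → sign 0
signature = (1, 2, 1)

Answer: (1, 2, 1)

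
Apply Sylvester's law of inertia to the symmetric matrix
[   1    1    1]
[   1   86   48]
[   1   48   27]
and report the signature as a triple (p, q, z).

step 0: pivot 1 → sign +
step 1: pivot 85 → sign +
step 2: pivot 1/85 → sign +
signature = (3, 0, 0)

Answer: (3, 0, 0)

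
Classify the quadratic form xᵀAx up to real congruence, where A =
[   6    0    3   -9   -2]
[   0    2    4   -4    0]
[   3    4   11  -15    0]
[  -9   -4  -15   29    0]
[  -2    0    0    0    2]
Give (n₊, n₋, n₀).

step 0: pivot 6 → sign +
step 1: pivot 2 → sign +
step 2: pivot 3/2 → sign +
step 3: pivot 10/3 → sign +
step 4: pivot 2/15 → sign +
signature = (5, 0, 0)

Answer: (5, 0, 0)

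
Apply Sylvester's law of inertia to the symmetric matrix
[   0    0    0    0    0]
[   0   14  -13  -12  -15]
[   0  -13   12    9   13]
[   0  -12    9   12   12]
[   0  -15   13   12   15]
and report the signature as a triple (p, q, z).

Answer: (2, 2, 1)

Derivation:
step 0: pivot 14 → sign +
step 1: pivot -1/14 → sign −
step 2: pivot 66 → sign +
step 3: pivot -1/22 → sign −
step 4: row/col 4 already zero → sign 0
signature = (2, 2, 1)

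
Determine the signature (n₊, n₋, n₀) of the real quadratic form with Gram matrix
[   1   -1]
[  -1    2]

Answer: (2, 0, 0)

Derivation:
step 0: pivot 1 → sign +
step 1: pivot 1 → sign +
signature = (2, 0, 0)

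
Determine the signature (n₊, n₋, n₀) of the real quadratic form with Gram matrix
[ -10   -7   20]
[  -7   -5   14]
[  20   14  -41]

Answer: (0, 3, 0)

Derivation:
step 0: pivot -10 → sign −
step 1: pivot -1/10 → sign −
step 2: pivot -1 → sign −
signature = (0, 3, 0)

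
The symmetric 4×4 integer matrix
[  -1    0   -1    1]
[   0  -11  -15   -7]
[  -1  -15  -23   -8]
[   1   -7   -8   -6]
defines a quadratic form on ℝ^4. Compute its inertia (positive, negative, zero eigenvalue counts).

step 0: pivot -1 → sign −
step 1: pivot -11 → sign −
step 2: pivot -17/11 → sign −
step 3: pivot -6/17 → sign −
signature = (0, 4, 0)

Answer: (0, 4, 0)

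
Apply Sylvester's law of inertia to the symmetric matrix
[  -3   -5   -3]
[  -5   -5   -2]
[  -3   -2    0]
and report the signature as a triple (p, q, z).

step 0: pivot -3 → sign −
step 1: pivot 10/3 → sign +
step 2: pivot 3/10 → sign +
signature = (2, 1, 0)

Answer: (2, 1, 0)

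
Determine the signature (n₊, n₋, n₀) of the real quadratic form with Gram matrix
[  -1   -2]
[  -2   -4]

Answer: (0, 1, 1)

Derivation:
step 0: pivot -1 → sign −
step 1: row/col 1 already zero → sign 0
signature = (0, 1, 1)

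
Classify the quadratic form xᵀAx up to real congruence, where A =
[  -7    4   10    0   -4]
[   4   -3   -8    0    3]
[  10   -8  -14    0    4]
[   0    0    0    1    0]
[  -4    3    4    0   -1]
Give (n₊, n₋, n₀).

step 0: pivot -7 → sign −
step 1: pivot -5/7 → sign −
step 2: pivot 38/5 → sign +
step 3: pivot 1 → sign +
step 4: pivot -2/19 → sign −
signature = (2, 3, 0)

Answer: (2, 3, 0)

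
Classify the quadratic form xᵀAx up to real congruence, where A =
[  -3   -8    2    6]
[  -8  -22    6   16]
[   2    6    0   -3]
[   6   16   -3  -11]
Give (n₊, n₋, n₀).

Answer: (2, 2, 0)

Derivation:
step 0: pivot -3 → sign −
step 1: pivot -2/3 → sign −
step 2: pivot 2 → sign +
step 3: pivot 1/2 → sign +
signature = (2, 2, 0)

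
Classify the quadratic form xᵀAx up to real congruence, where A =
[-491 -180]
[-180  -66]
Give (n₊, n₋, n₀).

Answer: (0, 2, 0)

Derivation:
step 0: pivot -491 → sign −
step 1: pivot -6/491 → sign −
signature = (0, 2, 0)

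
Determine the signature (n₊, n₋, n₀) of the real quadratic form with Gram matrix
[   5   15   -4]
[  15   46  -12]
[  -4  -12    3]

Answer: (2, 1, 0)

Derivation:
step 0: pivot 5 → sign +
step 1: pivot 1 → sign +
step 2: pivot -1/5 → sign −
signature = (2, 1, 0)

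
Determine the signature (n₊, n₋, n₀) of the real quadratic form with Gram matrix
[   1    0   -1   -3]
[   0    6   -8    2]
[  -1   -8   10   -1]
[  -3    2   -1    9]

Answer: (3, 1, 0)

Derivation:
step 0: pivot 1 → sign +
step 1: pivot 6 → sign +
step 2: pivot -5/3 → sign −
step 3: pivot 2/5 → sign +
signature = (3, 1, 0)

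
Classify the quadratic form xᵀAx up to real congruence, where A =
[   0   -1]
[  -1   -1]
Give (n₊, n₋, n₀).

step 0: pivot -1 → sign −
step 1: pivot 1 → sign +
signature = (1, 1, 0)

Answer: (1, 1, 0)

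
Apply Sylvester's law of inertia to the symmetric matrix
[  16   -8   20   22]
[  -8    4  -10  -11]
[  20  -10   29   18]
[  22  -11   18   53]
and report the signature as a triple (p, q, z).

step 0: pivot 16 → sign +
step 1: pivot 4 → sign +
step 2: pivot 3/16 → sign +
step 3: row/col 3 already zero → sign 0
signature = (3, 0, 1)

Answer: (3, 0, 1)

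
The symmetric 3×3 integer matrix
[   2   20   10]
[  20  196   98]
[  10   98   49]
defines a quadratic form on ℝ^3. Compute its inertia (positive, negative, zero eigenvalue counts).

Answer: (1, 1, 1)

Derivation:
step 0: pivot 2 → sign +
step 1: pivot -4 → sign −
step 2: row/col 2 already zero → sign 0
signature = (1, 1, 1)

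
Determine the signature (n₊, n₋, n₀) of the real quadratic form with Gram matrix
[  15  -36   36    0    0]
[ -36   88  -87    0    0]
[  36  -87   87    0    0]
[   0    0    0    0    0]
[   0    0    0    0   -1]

step 0: pivot 15 → sign +
step 1: pivot 8/5 → sign +
step 2: pivot 3/8 → sign +
step 3: pivot -1 → sign −
step 4: row/col 4 already zero → sign 0
signature = (3, 1, 1)

Answer: (3, 1, 1)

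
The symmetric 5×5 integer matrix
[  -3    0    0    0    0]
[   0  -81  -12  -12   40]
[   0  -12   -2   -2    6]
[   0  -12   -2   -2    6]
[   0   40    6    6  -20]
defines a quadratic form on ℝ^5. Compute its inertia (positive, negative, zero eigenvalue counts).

step 0: pivot -3 → sign −
step 1: pivot -81 → sign −
step 2: pivot -2/9 → sign −
step 3: pivot -2/9 → sign −
step 4: row/col 4 already zero → sign 0
signature = (0, 4, 1)

Answer: (0, 4, 1)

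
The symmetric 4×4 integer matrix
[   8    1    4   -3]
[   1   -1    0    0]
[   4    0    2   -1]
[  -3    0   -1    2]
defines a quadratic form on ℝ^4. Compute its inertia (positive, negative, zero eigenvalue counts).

step 0: pivot 8 → sign +
step 1: pivot -9/8 → sign −
step 2: pivot 2/9 → sign +
step 3: pivot 1/2 → sign +
signature = (3, 1, 0)

Answer: (3, 1, 0)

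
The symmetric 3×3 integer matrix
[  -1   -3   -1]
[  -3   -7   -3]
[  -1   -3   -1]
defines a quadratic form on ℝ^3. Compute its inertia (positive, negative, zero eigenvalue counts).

Answer: (1, 1, 1)

Derivation:
step 0: pivot -1 → sign −
step 1: pivot 2 → sign +
step 2: row/col 2 already zero → sign 0
signature = (1, 1, 1)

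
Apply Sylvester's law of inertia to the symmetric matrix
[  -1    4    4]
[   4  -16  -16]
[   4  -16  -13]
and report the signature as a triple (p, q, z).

Answer: (1, 1, 1)

Derivation:
step 0: pivot -1 → sign −
step 1: pivot 3 → sign +
step 2: row/col 2 already zero → sign 0
signature = (1, 1, 1)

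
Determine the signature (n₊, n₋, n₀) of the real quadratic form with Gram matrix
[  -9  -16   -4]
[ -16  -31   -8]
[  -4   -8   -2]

Answer: (1, 2, 0)

Derivation:
step 0: pivot -9 → sign −
step 1: pivot -23/9 → sign −
step 2: pivot 2/23 → sign +
signature = (1, 2, 0)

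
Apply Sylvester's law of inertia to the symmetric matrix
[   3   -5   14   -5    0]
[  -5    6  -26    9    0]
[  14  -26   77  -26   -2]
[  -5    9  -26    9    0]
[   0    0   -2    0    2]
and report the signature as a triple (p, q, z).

step 0: pivot 3 → sign +
step 1: pivot -7/3 → sign −
step 2: pivot 103/7 → sign +
step 3: pivot 6/103 → sign +
step 4: pivot -2 → sign −
signature = (3, 2, 0)

Answer: (3, 2, 0)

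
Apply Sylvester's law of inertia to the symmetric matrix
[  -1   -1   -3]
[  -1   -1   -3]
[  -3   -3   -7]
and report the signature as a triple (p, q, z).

Answer: (1, 1, 1)

Derivation:
step 0: pivot -1 → sign −
step 1: pivot 2 → sign +
step 2: row/col 2 already zero → sign 0
signature = (1, 1, 1)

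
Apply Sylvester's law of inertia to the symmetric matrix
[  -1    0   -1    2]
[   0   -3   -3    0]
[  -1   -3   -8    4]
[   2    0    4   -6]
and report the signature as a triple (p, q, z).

Answer: (0, 4, 0)

Derivation:
step 0: pivot -1 → sign −
step 1: pivot -3 → sign −
step 2: pivot -4 → sign −
step 3: pivot -1 → sign −
signature = (0, 4, 0)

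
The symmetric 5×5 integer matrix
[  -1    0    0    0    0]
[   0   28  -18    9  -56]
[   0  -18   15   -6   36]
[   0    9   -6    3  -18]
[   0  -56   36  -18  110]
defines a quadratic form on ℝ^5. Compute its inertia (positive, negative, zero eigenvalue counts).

step 0: pivot -1 → sign −
step 1: pivot 28 → sign +
step 2: pivot 24/7 → sign +
step 3: pivot 3/32 → sign +
step 4: pivot -2 → sign −
signature = (3, 2, 0)

Answer: (3, 2, 0)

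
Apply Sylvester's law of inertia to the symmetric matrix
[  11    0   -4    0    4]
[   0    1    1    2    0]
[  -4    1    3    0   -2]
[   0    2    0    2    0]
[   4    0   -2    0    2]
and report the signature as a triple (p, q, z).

Answer: (4, 1, 0)

Derivation:
step 0: pivot 11 → sign +
step 1: pivot 1 → sign +
step 2: pivot 6/11 → sign +
step 3: pivot -28/3 → sign −
step 4: pivot 3/7 → sign +
signature = (4, 1, 0)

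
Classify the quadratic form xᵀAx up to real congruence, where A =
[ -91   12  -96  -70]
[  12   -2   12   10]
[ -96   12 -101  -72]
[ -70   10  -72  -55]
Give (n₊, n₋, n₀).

Answer: (1, 3, 0)

Derivation:
step 0: pivot -91 → sign −
step 1: pivot -38/91 → sign −
step 2: pivot 25/19 → sign +
step 3: pivot -1/25 → sign −
signature = (1, 3, 0)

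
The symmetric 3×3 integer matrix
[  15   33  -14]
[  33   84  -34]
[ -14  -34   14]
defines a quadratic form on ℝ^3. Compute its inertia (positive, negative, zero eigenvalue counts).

step 0: pivot 15 → sign +
step 1: pivot 57/5 → sign +
step 2: pivot 2/57 → sign +
signature = (3, 0, 0)

Answer: (3, 0, 0)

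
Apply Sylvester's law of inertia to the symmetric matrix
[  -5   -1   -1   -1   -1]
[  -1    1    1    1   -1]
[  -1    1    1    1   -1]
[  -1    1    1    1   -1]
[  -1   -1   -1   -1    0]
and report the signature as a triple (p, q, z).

step 0: pivot -5 → sign −
step 1: pivot 6/5 → sign +
step 2: pivot -1/3 → sign −
step 3: row/col 3 already zero → sign 0
step 4: row/col 4 already zero → sign 0
signature = (1, 2, 2)

Answer: (1, 2, 2)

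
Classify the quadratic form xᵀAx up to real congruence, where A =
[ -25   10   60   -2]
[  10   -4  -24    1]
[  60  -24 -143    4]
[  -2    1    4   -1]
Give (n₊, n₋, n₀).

step 0: pivot -25 → sign −
step 1: pivot 1 → sign +
step 2: pivot -37/25 → sign −
step 3: pivot 1/37 → sign +
signature = (2, 2, 0)

Answer: (2, 2, 0)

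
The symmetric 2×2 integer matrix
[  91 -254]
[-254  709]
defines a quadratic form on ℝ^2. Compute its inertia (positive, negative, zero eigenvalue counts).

step 0: pivot 91 → sign +
step 1: pivot 3/91 → sign +
signature = (2, 0, 0)

Answer: (2, 0, 0)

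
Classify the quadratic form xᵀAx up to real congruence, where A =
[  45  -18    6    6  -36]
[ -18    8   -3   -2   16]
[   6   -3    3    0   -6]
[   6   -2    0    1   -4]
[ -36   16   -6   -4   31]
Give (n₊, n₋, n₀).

step 0: pivot 45 → sign +
step 1: pivot 4/5 → sign +
step 2: pivot 7/4 → sign +
step 3: pivot -1/7 → sign −
step 4: pivot -1 → sign −
signature = (3, 2, 0)

Answer: (3, 2, 0)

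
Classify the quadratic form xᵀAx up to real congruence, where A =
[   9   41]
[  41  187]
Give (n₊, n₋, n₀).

step 0: pivot 9 → sign +
step 1: pivot 2/9 → sign +
signature = (2, 0, 0)

Answer: (2, 0, 0)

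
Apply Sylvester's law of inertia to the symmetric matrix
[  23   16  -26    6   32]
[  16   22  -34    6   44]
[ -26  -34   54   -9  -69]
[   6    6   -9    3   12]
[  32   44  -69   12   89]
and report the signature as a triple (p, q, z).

step 0: pivot 23 → sign +
step 1: pivot 250/23 → sign +
step 2: pivot 164/125 → sign +
step 3: pivot 159/164 → sign +
step 4: pivot 6/53 → sign +
signature = (5, 0, 0)

Answer: (5, 0, 0)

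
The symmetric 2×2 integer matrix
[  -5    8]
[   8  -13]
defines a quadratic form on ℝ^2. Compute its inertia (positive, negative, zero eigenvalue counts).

Answer: (0, 2, 0)

Derivation:
step 0: pivot -5 → sign −
step 1: pivot -1/5 → sign −
signature = (0, 2, 0)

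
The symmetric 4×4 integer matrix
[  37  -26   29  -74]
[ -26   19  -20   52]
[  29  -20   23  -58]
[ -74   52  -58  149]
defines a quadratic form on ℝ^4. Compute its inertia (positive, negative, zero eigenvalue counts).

step 0: pivot 37 → sign +
step 1: pivot 27/37 → sign +
step 2: pivot 2/27 → sign +
step 3: pivot 1 → sign +
signature = (4, 0, 0)

Answer: (4, 0, 0)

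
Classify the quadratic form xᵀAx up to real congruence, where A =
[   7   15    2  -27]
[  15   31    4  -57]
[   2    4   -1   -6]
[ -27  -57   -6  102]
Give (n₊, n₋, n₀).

Answer: (1, 2, 1)

Derivation:
step 0: pivot 7 → sign +
step 1: pivot -8/7 → sign −
step 2: pivot -3/2 → sign −
step 3: row/col 3 already zero → sign 0
signature = (1, 2, 1)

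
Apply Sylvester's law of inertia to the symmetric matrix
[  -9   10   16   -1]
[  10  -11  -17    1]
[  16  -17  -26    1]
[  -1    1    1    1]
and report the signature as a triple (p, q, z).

step 0: pivot -9 → sign −
step 1: pivot 1/9 → sign +
step 2: pivot -3 → sign −
step 3: pivot 1 → sign +
signature = (2, 2, 0)

Answer: (2, 2, 0)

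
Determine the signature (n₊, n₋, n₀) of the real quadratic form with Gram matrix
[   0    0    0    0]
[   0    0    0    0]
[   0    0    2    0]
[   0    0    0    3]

Answer: (2, 0, 2)

Derivation:
step 0: pivot 2 → sign +
step 1: pivot 3 → sign +
step 2: row/col 2 already zero → sign 0
step 3: row/col 3 already zero → sign 0
signature = (2, 0, 2)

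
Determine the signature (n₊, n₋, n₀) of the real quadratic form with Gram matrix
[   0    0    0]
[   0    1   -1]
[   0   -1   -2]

step 0: pivot 1 → sign +
step 1: pivot -3 → sign −
step 2: row/col 2 already zero → sign 0
signature = (1, 1, 1)

Answer: (1, 1, 1)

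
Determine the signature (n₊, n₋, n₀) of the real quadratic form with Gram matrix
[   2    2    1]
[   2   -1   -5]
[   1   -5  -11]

step 0: pivot 2 → sign +
step 1: pivot -3 → sign −
step 2: pivot 1/2 → sign +
signature = (2, 1, 0)

Answer: (2, 1, 0)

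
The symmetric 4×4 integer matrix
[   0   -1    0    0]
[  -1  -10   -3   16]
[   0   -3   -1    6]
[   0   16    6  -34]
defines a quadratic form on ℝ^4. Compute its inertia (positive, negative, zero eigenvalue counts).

Answer: (2, 2, 0)

Derivation:
step 0: pivot -10 → sign −
step 1: pivot 1/10 → sign +
step 2: pivot -1 → sign −
step 3: pivot 2 → sign +
signature = (2, 2, 0)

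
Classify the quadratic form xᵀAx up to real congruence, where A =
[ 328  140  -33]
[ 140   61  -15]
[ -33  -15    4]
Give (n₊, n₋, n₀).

step 0: pivot 328 → sign +
step 1: pivot 51/41 → sign +
step 2: pivot 1/136 → sign +
signature = (3, 0, 0)

Answer: (3, 0, 0)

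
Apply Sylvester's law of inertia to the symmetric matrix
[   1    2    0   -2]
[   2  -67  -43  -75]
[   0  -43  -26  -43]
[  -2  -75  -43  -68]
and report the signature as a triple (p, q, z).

Answer: (2, 2, 0)

Derivation:
step 0: pivot 1 → sign +
step 1: pivot -71 → sign −
step 2: pivot 3/71 → sign +
step 3: pivot -1 → sign −
signature = (2, 2, 0)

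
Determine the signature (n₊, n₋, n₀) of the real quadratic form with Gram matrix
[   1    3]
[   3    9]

Answer: (1, 0, 1)

Derivation:
step 0: pivot 1 → sign +
step 1: row/col 1 already zero → sign 0
signature = (1, 0, 1)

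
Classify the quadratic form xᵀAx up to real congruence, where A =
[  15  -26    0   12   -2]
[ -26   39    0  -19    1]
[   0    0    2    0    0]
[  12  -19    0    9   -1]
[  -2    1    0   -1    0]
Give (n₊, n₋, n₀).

step 0: pivot 15 → sign +
step 1: pivot -91/15 → sign −
step 2: pivot 2 → sign +
step 3: pivot -6/91 → sign −
step 4: pivot 1 → sign +
signature = (3, 2, 0)

Answer: (3, 2, 0)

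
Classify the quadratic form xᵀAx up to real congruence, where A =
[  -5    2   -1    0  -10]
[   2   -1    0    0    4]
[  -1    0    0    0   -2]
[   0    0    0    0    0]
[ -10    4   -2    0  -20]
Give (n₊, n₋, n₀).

Answer: (1, 2, 2)

Derivation:
step 0: pivot -5 → sign −
step 1: pivot -1/5 → sign −
step 2: pivot 1 → sign +
step 3: row/col 3 already zero → sign 0
step 4: row/col 4 already zero → sign 0
signature = (1, 2, 2)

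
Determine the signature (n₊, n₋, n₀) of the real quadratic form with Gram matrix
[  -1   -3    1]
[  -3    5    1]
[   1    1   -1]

Answer: (1, 2, 0)

Derivation:
step 0: pivot -1 → sign −
step 1: pivot 14 → sign +
step 2: pivot -2/7 → sign −
signature = (1, 2, 0)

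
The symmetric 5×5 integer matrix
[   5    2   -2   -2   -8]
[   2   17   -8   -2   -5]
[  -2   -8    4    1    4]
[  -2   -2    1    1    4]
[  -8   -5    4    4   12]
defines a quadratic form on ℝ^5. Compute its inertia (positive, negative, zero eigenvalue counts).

Answer: (3, 2, 0)

Derivation:
step 0: pivot 5 → sign +
step 1: pivot 81/5 → sign +
step 2: pivot 1/9 → sign +
step 3: pivot -1 → sign −
step 4: pivot -1 → sign −
signature = (3, 2, 0)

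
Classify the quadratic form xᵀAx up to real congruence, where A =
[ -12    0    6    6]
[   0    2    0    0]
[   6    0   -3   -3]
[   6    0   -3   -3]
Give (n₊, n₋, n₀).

Answer: (1, 1, 2)

Derivation:
step 0: pivot -12 → sign −
step 1: pivot 2 → sign +
step 2: row/col 2 already zero → sign 0
step 3: row/col 3 already zero → sign 0
signature = (1, 1, 2)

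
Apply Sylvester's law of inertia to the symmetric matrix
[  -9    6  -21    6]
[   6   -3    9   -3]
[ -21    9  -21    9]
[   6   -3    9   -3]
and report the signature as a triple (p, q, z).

Answer: (2, 1, 1)

Derivation:
step 0: pivot -9 → sign −
step 1: pivot 1 → sign +
step 2: pivot 3 → sign +
step 3: row/col 3 already zero → sign 0
signature = (2, 1, 1)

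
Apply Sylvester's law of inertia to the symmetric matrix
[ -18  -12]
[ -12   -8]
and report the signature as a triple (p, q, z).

step 0: pivot -18 → sign −
step 1: row/col 1 already zero → sign 0
signature = (0, 1, 1)

Answer: (0, 1, 1)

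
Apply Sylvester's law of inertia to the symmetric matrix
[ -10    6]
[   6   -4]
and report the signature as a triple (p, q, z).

Answer: (0, 2, 0)

Derivation:
step 0: pivot -10 → sign −
step 1: pivot -2/5 → sign −
signature = (0, 2, 0)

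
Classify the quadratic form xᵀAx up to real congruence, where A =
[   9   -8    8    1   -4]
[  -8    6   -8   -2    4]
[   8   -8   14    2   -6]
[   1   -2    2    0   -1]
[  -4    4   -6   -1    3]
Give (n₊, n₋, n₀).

step 0: pivot 9 → sign +
step 1: pivot -10/9 → sign −
step 2: pivot 38/5 → sign +
step 3: pivot 9/19 → sign +
step 4: pivot 2/9 → sign +
signature = (4, 1, 0)

Answer: (4, 1, 0)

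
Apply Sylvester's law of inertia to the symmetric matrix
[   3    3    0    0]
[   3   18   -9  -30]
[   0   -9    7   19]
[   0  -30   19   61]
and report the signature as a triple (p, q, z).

Answer: (4, 0, 0)

Derivation:
step 0: pivot 3 → sign +
step 1: pivot 15 → sign +
step 2: pivot 8/5 → sign +
step 3: pivot 3/8 → sign +
signature = (4, 0, 0)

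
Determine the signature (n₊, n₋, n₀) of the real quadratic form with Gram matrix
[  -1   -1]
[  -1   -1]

step 0: pivot -1 → sign −
step 1: row/col 1 already zero → sign 0
signature = (0, 1, 1)

Answer: (0, 1, 1)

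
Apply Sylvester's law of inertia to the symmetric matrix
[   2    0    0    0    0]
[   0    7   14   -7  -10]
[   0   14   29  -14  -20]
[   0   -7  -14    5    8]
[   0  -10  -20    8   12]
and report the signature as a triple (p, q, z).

Answer: (3, 2, 0)

Derivation:
step 0: pivot 2 → sign +
step 1: pivot 7 → sign +
step 2: pivot 1 → sign +
step 3: pivot -2 → sign −
step 4: pivot -2/7 → sign −
signature = (3, 2, 0)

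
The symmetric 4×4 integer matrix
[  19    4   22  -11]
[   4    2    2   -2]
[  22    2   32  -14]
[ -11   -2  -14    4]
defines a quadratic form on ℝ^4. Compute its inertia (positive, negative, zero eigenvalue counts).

step 0: pivot 19 → sign +
step 1: pivot 22/19 → sign +
step 2: pivot 6/11 → sign +
step 3: pivot -3 → sign −
signature = (3, 1, 0)

Answer: (3, 1, 0)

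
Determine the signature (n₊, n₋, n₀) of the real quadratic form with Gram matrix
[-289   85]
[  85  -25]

step 0: pivot -289 → sign −
step 1: row/col 1 already zero → sign 0
signature = (0, 1, 1)

Answer: (0, 1, 1)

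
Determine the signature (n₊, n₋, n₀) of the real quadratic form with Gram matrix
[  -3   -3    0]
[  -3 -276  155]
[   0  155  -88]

step 0: pivot -3 → sign −
step 1: pivot -273 → sign −
step 2: pivot 1/273 → sign +
signature = (1, 2, 0)

Answer: (1, 2, 0)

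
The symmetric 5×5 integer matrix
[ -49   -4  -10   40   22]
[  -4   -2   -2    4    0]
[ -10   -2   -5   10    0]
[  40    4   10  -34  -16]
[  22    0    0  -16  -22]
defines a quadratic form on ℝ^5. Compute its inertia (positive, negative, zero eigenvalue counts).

step 0: pivot -49 → sign −
step 1: pivot -82/49 → sign −
step 2: pivot -87/41 → sign −
step 3: pivot -6/29 → sign −
step 4: pivot -2 → sign −
signature = (0, 5, 0)

Answer: (0, 5, 0)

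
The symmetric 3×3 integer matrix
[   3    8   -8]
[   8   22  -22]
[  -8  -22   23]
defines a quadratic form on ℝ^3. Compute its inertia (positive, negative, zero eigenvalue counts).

Answer: (3, 0, 0)

Derivation:
step 0: pivot 3 → sign +
step 1: pivot 2/3 → sign +
step 2: pivot 1 → sign +
signature = (3, 0, 0)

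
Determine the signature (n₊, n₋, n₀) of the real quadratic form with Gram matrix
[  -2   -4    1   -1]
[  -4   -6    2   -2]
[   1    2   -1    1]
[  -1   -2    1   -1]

Answer: (1, 2, 1)

Derivation:
step 0: pivot -2 → sign −
step 1: pivot 2 → sign +
step 2: pivot -1/2 → sign −
step 3: row/col 3 already zero → sign 0
signature = (1, 2, 1)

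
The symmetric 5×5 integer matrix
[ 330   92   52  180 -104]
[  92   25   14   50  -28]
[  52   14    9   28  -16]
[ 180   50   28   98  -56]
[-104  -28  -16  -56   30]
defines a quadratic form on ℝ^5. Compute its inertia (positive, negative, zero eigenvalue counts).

step 0: pivot 330 → sign +
step 1: pivot -107/165 → sign −
step 2: pivot 127/107 → sign +
step 3: pivot -22/127 → sign −
step 4: pivot -6/11 → sign −
signature = (2, 3, 0)

Answer: (2, 3, 0)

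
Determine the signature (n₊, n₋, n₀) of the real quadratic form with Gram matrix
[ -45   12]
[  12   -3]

Answer: (1, 1, 0)

Derivation:
step 0: pivot -45 → sign −
step 1: pivot 1/5 → sign +
signature = (1, 1, 0)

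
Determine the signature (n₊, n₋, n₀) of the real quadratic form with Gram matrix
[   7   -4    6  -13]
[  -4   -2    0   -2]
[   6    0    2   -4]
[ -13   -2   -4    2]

Answer: (1, 3, 0)

Derivation:
step 0: pivot 7 → sign +
step 1: pivot -30/7 → sign −
step 2: pivot -2/5 → sign −
step 3: pivot -1 → sign −
signature = (1, 3, 0)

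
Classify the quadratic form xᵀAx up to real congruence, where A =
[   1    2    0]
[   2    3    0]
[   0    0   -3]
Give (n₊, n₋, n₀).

step 0: pivot 1 → sign +
step 1: pivot -1 → sign −
step 2: pivot -3 → sign −
signature = (1, 2, 0)

Answer: (1, 2, 0)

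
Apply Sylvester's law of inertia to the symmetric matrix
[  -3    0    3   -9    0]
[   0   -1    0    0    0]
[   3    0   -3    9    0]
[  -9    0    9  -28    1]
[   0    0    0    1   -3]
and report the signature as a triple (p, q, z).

step 0: pivot -3 → sign −
step 1: pivot -1 → sign −
step 2: pivot -1 → sign −
step 3: pivot -2 → sign −
step 4: row/col 4 already zero → sign 0
signature = (0, 4, 1)

Answer: (0, 4, 1)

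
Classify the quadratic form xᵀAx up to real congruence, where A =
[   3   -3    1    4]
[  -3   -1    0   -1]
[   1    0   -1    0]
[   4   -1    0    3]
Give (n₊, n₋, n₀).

Answer: (2, 2, 0)

Derivation:
step 0: pivot 3 → sign +
step 1: pivot -4 → sign −
step 2: pivot -13/12 → sign −
step 3: pivot 3/13 → sign +
signature = (2, 2, 0)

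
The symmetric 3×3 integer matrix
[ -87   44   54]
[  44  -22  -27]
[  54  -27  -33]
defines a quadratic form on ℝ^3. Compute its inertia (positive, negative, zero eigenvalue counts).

Answer: (2, 1, 0)

Derivation:
step 0: pivot -87 → sign −
step 1: pivot 22/87 → sign +
step 2: pivot 3/22 → sign +
signature = (2, 1, 0)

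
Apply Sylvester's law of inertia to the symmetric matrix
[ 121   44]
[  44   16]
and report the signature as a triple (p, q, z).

step 0: pivot 121 → sign +
step 1: row/col 1 already zero → sign 0
signature = (1, 0, 1)

Answer: (1, 0, 1)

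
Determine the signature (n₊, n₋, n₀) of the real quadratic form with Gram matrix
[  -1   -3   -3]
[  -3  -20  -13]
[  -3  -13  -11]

step 0: pivot -1 → sign −
step 1: pivot -11 → sign −
step 2: pivot -6/11 → sign −
signature = (0, 3, 0)

Answer: (0, 3, 0)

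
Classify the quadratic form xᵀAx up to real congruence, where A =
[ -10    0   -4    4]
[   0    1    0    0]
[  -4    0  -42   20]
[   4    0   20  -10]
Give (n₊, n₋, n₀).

Answer: (1, 3, 0)

Derivation:
step 0: pivot -10 → sign −
step 1: pivot 1 → sign +
step 2: pivot -202/5 → sign −
step 3: pivot -2/101 → sign −
signature = (1, 3, 0)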